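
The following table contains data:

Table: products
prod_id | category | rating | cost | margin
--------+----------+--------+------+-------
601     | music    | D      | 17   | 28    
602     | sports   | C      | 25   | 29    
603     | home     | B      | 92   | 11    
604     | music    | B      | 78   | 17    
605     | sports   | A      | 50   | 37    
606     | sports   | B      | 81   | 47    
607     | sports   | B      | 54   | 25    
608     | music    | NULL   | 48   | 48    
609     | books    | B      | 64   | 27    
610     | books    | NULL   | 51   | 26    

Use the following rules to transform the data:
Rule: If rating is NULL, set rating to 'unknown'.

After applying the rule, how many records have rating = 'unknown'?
2

Step 1: Count records where rating IS NULL
Step 2: Found 2 records with NULL rating
Step 3: These records will have rating set to 'unknown'
Step 4: Records already having rating = 'unknown': 0
Step 5: Answer: 2 + 0 = 2 records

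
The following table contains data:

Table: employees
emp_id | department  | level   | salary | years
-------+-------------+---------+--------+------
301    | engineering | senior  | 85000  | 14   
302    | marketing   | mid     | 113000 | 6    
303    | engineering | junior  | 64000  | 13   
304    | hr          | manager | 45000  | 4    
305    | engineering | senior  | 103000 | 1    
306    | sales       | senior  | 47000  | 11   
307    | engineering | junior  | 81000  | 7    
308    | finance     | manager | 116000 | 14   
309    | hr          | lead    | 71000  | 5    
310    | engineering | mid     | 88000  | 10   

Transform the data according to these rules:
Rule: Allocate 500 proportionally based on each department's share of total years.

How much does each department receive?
engineering: 264.71, finance: 82.35, hr: 52.94, marketing: 35.29, sales: 64.71

Step 1: Calculate total years = 85
Step 2: Calculate each department's proportion:
  engineering: 45/85 = 52.94% → 264.71
  finance: 14/85 = 16.47% → 82.35
  hr: 9/85 = 10.59% → 52.94
  marketing: 6/85 = 7.06% → 35.29
  sales: 11/85 = 12.94% → 64.71
Step 3: Verify: sum of allocations ≈ 500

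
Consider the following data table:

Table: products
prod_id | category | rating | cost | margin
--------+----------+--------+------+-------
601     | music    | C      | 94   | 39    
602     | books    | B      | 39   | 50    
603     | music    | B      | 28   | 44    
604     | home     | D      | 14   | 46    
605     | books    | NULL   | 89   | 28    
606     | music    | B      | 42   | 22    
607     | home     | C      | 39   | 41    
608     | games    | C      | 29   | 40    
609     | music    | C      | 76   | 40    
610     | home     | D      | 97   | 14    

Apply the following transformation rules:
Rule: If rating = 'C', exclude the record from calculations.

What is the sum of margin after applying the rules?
204

Step 1: Identify records where rating = 'C'
Step 2: The excluded records sum to 160
Step 3: Original total margin = 364
Step 4: Remaining total = 364 - 160 = 204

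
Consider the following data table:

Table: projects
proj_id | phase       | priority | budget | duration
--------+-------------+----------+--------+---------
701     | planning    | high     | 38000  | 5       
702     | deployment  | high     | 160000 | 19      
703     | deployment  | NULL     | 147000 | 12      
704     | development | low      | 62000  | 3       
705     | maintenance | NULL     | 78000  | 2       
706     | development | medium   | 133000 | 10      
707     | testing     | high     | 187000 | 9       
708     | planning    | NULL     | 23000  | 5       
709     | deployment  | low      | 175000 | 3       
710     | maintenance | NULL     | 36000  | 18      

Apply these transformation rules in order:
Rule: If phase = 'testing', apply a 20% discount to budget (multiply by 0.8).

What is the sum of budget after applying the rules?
1001600.0

Step 1: Records with phase = 'testing' have total budget = 187000
Step 2: Apply multiplier: 187000 × 0.8 = 149600.0
Step 3: Other records total: 852000
Step 4: Final sum = 149600.0 + 852000 = 1001600.0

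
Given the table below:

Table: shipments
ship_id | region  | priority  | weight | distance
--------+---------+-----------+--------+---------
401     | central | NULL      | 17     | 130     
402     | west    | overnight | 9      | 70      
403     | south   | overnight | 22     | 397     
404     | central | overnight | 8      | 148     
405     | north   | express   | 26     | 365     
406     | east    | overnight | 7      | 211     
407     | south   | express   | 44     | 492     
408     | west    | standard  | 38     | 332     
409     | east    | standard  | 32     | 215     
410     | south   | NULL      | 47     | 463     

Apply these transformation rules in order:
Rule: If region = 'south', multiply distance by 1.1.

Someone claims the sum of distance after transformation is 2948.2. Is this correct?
No, the correct result is 2958.2.

Step 1: Calculate the correct sum after transformation
Step 2: Apply multiplier 1.1 to records where region = 'south'
Step 3: Correct result = 2958.2
Step 4: Claimed result = 2948.2
Step 5: 2958.2 ≠ 2948.2
Conclusion: The claimed result is incorrect. The correct answer is 2958.2.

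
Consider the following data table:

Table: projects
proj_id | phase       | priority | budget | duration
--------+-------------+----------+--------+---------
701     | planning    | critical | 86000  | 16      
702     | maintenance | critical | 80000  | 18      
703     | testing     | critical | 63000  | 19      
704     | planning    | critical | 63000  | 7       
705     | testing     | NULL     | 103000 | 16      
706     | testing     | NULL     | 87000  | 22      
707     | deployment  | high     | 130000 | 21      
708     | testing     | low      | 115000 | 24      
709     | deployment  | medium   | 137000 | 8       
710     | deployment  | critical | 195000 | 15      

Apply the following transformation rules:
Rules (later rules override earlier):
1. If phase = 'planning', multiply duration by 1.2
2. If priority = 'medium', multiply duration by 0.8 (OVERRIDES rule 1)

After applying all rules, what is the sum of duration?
169.0

Step 1: Rule 2 takes priority for records with priority = 'medium'
  - 1 records: 8 × 0.8 = 6.4
Step 2: Rule 1 applies to remaining records with phase = 'planning'
  - 2 records: 23 × 1.2 = 27.6
Step 3: Other records unchanged: 135
Step 4: Final sum = 6.4 + 27.6 + 135 = 169.0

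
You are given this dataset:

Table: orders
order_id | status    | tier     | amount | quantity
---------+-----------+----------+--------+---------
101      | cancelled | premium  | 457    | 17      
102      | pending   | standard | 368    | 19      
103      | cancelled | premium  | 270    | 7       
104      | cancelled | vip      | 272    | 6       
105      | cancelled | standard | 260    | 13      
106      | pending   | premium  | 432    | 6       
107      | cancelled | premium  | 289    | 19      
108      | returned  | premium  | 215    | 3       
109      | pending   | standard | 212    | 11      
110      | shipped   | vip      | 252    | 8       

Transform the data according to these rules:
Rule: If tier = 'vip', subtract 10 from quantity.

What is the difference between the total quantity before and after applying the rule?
20

Step 1: Original sum of quantity = 109
Step 2: 2 records have tier = 'vip'
Step 3: Each affected record changes by -10
Step 4: Total change = 2 × -10 = -20
Step 5: New sum = 109 + -20 = 89
Step 6: Difference = |89 - 109| = 20
        (Sum decreased by 20)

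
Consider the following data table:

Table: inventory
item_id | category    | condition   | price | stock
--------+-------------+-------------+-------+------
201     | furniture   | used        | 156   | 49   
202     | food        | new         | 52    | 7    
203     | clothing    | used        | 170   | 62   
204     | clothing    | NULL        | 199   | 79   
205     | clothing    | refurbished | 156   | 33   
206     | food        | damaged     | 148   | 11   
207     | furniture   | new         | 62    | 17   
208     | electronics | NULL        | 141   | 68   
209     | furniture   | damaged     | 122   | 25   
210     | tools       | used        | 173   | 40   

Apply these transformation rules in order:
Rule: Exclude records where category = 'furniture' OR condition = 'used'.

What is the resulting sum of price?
696

Step 1: Find records where category = 'furniture' OR condition = 'used'
Step 2: 5 records match, summing to 683
Step 3: Original sum: 1379
Step 4: Remaining sum = 1379 - 683 = 696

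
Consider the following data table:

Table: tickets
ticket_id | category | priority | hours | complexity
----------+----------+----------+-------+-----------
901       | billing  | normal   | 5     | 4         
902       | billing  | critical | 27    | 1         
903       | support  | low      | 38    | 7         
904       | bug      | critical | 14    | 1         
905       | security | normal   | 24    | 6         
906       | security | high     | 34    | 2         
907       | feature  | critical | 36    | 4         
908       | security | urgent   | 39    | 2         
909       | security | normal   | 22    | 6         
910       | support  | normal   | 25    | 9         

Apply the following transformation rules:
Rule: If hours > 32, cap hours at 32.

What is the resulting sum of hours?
245

Step 1: 4 records have hours > 32
Step 2: These records originally summed to 147
Step 3: After capping: 4 × 32 = 128
Step 4: Unaffected records sum: 117
Step 5: Final sum = 128 + 117 = 245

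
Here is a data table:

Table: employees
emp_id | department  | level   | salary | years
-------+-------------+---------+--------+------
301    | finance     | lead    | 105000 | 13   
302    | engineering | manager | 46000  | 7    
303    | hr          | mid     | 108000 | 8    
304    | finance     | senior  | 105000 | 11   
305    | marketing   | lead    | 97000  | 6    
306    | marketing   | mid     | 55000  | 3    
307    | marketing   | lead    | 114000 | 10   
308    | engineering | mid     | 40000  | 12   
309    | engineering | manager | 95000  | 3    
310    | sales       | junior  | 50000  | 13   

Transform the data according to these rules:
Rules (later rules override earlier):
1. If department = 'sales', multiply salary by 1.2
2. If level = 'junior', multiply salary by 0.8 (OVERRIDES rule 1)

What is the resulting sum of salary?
805000.0

Step 1: Rule 2 takes priority for records with level = 'junior'
  - 1 records: 50000 × 0.8 = 40000.0
Step 2: Rule 1 applies to remaining records with department = 'sales'
  - 0 records: 0 × 1.2 = 0.0
Step 3: Other records unchanged: 765000
Step 4: Final sum = 40000.0 + 0.0 + 765000 = 805000.0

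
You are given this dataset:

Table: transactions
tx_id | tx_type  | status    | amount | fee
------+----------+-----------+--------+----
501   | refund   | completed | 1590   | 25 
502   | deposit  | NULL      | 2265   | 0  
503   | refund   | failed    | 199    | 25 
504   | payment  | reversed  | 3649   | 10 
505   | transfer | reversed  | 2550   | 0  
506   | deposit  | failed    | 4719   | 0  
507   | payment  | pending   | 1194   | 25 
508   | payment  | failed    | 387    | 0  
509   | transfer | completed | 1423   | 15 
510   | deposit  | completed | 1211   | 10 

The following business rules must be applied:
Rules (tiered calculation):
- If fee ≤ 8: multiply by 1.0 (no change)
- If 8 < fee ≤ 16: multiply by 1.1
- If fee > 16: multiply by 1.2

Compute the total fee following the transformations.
128.5

Step 1: Tier 1 (fee ≤ 8): 4 records, sum = 0 × 1.0 = 0.0
Step 2: Tier 2 (8 < fee ≤ 16): 3 records, sum = 35 × 1.1 = 38.5
Step 3: Tier 3 (fee > 16): 3 records, sum = 75 × 1.2 = 90.0
Step 4: Final sum = 0.0 + 38.5 + 90.0 = 128.5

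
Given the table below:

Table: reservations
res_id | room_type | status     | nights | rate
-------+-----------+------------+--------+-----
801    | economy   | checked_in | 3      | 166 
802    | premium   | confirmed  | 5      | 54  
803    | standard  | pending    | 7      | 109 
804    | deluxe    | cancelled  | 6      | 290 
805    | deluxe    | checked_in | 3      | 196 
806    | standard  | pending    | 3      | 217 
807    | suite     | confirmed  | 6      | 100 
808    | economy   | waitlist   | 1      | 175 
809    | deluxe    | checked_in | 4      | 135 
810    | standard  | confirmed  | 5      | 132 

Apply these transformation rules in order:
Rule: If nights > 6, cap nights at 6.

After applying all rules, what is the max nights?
6

Step 1: Original maximum nights = 7
Step 2: Apply cap at 6
Step 3: 1 records had nights > 6 and were capped
Step 4: Maximum after transformation = 6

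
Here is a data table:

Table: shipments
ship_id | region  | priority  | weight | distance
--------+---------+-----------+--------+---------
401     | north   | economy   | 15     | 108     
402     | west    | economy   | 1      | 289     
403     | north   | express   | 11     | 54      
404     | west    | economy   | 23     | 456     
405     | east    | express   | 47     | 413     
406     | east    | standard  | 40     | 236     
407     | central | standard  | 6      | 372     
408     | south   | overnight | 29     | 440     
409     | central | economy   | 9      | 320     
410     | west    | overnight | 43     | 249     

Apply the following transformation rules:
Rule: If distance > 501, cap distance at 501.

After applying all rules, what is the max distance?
456

Step 1: Original maximum distance = 456
Step 2: Check cap of 501 against maximum
Step 3: No records exceed the cap (max 456 <= cap 501), so no capping applies
Step 4: Maximum after transformation = 456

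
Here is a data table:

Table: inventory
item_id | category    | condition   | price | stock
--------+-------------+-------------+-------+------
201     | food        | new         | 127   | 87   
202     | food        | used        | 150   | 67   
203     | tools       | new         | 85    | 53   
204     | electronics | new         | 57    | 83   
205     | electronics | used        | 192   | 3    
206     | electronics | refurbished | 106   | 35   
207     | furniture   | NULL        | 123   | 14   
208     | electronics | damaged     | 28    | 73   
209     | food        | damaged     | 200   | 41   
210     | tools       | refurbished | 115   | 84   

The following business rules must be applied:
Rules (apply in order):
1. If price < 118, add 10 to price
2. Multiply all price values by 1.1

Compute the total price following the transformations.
1356.3

Step 1: Apply Rule 1 - Add 10 to records with price < 118
  - 5 records affected: 391 + (5 × 10) = 441
  - Unaffected records: 792
  - Sum after Rule 1: 1233
Step 2: Apply Rule 2 - Multiply all by 1.1
  - 1233 × 1.1 = 1356.3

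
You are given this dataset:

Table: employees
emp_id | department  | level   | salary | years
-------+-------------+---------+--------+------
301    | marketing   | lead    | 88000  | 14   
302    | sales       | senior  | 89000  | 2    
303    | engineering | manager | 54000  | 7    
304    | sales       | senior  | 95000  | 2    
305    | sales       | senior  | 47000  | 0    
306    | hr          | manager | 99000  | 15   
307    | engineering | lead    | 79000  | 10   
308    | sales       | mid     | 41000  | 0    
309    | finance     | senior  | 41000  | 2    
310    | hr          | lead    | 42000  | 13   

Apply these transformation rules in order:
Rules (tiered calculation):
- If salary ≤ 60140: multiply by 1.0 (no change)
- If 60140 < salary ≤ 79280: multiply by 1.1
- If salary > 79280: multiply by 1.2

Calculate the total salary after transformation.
757100.0

Step 1: Tier 1 (salary ≤ 60140): 5 records, sum = 225000 × 1.0 = 225000.0
Step 2: Tier 2 (60140 < salary ≤ 79280): 1 records, sum = 79000 × 1.1 = 86900.0
Step 3: Tier 3 (salary > 79280): 4 records, sum = 371000 × 1.2 = 445200.0
Step 4: Final sum = 225000.0 + 86900.0 + 445200.0 = 757100.0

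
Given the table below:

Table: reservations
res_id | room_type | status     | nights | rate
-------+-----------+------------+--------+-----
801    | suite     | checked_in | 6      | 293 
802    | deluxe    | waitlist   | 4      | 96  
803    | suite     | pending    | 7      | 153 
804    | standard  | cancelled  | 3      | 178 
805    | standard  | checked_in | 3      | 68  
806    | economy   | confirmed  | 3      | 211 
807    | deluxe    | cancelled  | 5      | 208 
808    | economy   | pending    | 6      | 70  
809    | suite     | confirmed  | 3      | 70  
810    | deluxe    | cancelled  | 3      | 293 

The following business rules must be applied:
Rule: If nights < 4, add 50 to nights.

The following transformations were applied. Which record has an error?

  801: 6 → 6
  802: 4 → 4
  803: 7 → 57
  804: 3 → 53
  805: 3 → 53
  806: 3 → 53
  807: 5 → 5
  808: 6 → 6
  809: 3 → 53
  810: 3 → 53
Record 803 has an error. The correct transformed value should be 7, not 57.

Step 1: Check each record against the rule
Step 2: Record 803 has nights = 7
Step 3: Since 7 >= 4, the bonus should not have been applied
Step 4: Correct value = 7, but claimed value = 57
Conclusion: Record 803 has the error.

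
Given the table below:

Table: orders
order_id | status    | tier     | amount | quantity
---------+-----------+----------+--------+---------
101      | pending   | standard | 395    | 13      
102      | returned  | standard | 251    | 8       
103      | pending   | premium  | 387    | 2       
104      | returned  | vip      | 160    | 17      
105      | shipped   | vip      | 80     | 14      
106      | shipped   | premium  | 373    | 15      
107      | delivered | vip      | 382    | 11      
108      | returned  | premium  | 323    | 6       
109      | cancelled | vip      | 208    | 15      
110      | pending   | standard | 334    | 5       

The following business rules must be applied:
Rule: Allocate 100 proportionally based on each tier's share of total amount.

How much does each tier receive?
premium: 37.44, standard: 33.87, vip: 28.69

Step 1: Calculate total amount = 2893
Step 2: Calculate each tier's proportion:
  premium: 1083/2893 = 37.44% → 37.44
  standard: 980/2893 = 33.87% → 33.87
  vip: 830/2893 = 28.69% → 28.69
Step 3: Verify: sum of allocations ≈ 100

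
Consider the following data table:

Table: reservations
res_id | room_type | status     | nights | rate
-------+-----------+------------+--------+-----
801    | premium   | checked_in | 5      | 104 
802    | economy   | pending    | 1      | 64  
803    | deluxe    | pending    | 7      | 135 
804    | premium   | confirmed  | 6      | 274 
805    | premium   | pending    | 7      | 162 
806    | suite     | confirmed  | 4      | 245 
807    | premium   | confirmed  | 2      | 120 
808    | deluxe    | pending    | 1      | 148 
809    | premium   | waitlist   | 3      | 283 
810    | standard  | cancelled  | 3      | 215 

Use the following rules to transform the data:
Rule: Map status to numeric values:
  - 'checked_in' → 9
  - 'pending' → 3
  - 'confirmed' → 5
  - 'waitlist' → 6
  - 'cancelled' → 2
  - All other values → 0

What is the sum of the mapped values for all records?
44

Step 1: Apply mapping to each record
Step 2: Count by status:
  'checked_in': 1 records × 9 = 9
  'pending': 4 records × 3 = 12
  'confirmed': 3 records × 5 = 15
  'waitlist': 1 records × 6 = 6
  'cancelled': 1 records × 2 = 2
Step 3: Sum all mapped values = 44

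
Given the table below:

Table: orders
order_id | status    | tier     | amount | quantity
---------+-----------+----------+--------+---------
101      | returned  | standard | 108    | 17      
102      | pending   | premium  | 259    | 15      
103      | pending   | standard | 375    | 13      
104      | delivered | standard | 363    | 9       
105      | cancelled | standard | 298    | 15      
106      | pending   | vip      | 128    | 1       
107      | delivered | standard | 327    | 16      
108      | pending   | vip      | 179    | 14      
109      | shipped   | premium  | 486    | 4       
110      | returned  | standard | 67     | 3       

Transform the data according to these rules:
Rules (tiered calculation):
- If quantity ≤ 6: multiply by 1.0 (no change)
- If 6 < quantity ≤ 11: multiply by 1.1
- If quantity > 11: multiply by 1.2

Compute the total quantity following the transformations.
125.9

Step 1: Tier 1 (quantity ≤ 6): 3 records, sum = 8 × 1.0 = 8.0
Step 2: Tier 2 (6 < quantity ≤ 11): 1 records, sum = 9 × 1.1 = 9.9
Step 3: Tier 3 (quantity > 11): 6 records, sum = 90 × 1.2 = 108.0
Step 4: Final sum = 8.0 + 9.9 + 108.0 = 125.9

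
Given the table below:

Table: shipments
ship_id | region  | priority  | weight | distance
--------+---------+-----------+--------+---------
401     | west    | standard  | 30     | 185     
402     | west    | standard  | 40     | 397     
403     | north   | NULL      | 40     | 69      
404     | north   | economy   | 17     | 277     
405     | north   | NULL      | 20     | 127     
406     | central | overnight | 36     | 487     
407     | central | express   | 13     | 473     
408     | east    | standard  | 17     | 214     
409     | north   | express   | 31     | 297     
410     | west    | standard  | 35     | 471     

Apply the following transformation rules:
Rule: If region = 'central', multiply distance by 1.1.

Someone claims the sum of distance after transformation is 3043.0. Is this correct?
No, the correct result is 3093.0.

Step 1: Calculate the correct sum after transformation
Step 2: Apply multiplier 1.1 to records where region = 'central'
Step 3: Correct result = 3093.0
Step 4: Claimed result = 3043.0
Step 5: 3093.0 ≠ 3043.0
Conclusion: The claimed result is incorrect. The correct answer is 3093.0.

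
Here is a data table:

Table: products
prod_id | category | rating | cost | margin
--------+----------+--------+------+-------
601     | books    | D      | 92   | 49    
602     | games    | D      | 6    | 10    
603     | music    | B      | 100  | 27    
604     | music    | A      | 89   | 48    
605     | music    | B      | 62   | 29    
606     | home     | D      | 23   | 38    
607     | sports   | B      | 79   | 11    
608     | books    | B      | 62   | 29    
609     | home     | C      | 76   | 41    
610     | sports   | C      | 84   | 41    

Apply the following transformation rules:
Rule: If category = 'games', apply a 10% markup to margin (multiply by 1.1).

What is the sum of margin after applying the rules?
324.0

Step 1: Records with category = 'games' have total margin = 10
Step 2: Apply multiplier: 10 × 1.1 = 11.0
Step 3: Other records total: 313
Step 4: Final sum = 11.0 + 313 = 324.0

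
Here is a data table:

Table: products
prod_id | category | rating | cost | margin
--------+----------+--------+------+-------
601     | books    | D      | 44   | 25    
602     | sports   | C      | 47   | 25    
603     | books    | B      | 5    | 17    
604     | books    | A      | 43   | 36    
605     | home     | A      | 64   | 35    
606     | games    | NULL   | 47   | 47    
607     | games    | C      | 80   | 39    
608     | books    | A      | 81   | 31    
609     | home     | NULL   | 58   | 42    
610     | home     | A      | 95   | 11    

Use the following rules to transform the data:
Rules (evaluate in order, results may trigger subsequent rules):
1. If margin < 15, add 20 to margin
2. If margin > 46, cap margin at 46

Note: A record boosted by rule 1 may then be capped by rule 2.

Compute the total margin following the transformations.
327

Step 1: Apply rule 1 to records with margin < 15
  - 1 records get bonus of 20
  - Of these, 0 records then exceed 46 and get capped
Step 2: Apply rule 2 to records with margin > 46
  - 1 records (original) are capped
Step 3: Calculate final sum = 327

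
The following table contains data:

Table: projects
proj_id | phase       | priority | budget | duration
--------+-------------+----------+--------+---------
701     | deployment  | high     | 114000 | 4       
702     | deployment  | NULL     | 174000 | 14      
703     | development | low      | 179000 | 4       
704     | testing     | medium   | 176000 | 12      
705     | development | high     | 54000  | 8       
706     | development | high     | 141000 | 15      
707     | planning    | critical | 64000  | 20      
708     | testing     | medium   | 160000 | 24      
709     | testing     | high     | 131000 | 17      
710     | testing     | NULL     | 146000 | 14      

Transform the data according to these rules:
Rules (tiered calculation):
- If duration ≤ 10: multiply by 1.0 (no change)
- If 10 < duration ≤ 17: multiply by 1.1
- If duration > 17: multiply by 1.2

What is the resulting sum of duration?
148.0

Step 1: Tier 1 (duration ≤ 10): 3 records, sum = 16 × 1.0 = 16.0
Step 2: Tier 2 (10 < duration ≤ 17): 5 records, sum = 72 × 1.1 = 79.2
Step 3: Tier 3 (duration > 17): 2 records, sum = 44 × 1.2 = 52.8
Step 4: Final sum = 16.0 + 79.2 + 52.8 = 148.0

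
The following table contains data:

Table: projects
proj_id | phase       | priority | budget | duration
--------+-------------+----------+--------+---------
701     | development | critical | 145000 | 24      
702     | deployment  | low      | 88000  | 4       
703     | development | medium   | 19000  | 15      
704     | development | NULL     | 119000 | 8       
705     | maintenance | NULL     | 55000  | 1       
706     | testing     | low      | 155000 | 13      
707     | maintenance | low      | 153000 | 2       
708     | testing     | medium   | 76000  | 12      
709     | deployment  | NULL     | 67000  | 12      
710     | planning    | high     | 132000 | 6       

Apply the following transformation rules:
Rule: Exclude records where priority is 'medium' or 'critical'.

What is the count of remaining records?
7

Step 1: Count records to exclude
  - 2 (medium) + 1 (critical) = 3 records
Step 2: Total records: 10
Step 3: Remaining = 10 - 3 = 7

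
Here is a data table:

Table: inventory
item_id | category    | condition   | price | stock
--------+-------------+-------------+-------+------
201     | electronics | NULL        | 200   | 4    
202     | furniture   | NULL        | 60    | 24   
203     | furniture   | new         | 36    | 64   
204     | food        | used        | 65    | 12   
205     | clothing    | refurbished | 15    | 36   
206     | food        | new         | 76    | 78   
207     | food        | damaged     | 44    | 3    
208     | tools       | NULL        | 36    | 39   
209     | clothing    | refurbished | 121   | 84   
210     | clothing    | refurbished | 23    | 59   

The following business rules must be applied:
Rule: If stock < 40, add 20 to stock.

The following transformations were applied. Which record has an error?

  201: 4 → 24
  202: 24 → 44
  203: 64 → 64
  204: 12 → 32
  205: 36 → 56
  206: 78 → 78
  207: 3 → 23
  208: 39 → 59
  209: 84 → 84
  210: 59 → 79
Record 210 has an error. The correct transformed value should be 59, not 79.

Step 1: Check each record against the rule
Step 2: Record 210 has stock = 59
Step 3: Since 59 >= 40, the bonus should not have been applied
Step 4: Correct value = 59, but claimed value = 79
Conclusion: Record 210 has the error.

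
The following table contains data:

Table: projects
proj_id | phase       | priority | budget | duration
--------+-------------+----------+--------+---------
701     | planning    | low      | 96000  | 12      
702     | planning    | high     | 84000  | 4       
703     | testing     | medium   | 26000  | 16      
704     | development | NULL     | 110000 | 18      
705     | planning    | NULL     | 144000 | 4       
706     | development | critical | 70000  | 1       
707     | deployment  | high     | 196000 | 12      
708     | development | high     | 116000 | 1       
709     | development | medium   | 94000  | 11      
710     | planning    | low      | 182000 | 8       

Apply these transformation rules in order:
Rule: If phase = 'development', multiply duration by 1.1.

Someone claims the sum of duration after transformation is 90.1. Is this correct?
Yes, the result is correct.

Step 1: Calculate the correct sum after transformation
Step 2: Apply multiplier 1.1 to records where phase = 'development'
Step 3: Correct result = 90.1
Step 4: Claimed result = 90.1
Step 5: 90.1 = 90.1 ✓
Conclusion: The claimed result is correct.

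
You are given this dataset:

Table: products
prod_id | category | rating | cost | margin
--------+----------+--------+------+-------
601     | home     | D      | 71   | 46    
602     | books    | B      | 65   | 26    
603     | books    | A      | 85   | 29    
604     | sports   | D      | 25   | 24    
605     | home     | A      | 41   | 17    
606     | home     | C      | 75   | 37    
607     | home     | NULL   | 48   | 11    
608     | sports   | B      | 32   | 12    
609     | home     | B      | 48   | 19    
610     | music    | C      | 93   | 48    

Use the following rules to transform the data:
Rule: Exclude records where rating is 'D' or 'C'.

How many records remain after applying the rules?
6

Step 1: Count records to exclude
  - 2 (D) + 2 (C) = 4 records
Step 2: Total records: 10
Step 3: Remaining = 10 - 4 = 6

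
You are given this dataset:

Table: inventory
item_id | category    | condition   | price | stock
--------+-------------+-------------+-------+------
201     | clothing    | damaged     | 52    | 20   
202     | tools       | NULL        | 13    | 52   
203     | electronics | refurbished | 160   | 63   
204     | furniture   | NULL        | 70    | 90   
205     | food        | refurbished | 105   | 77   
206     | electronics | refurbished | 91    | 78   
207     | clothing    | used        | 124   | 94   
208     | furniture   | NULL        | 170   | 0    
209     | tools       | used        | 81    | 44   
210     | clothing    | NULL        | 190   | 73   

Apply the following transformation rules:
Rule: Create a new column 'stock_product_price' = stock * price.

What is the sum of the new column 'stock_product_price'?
62369

Step 1: For each record, compute stock * price
Example calculations:
  20 * 52 = 1040
  52 * 13 = 676
  63 * 160 = 10080
  ...
Step 2: Sum all derived values
Step 3: Total = 62369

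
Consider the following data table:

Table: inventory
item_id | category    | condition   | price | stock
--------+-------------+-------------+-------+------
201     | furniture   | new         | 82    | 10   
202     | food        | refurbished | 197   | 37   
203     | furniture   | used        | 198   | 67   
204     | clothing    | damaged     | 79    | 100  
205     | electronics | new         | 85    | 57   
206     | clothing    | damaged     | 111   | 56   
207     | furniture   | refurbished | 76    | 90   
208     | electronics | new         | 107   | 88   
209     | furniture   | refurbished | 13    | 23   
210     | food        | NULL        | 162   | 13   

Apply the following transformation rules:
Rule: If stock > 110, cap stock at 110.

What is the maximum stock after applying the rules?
100

Step 1: Original maximum stock = 100
Step 2: Check cap of 110 against maximum
Step 3: No records exceed the cap (max 100 <= cap 110), so no capping applies
Step 4: Maximum after transformation = 100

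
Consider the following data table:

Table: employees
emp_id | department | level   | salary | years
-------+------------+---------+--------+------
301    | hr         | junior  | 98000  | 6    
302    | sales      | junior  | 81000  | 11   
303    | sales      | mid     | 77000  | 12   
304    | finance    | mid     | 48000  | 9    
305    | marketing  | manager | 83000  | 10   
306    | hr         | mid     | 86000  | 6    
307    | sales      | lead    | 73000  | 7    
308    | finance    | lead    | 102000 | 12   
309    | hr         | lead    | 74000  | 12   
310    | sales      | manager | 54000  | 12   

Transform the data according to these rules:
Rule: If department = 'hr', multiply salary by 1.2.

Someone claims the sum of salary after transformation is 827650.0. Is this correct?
No, the correct result is 827600.0.

Step 1: Calculate the correct sum after transformation
Step 2: Apply multiplier 1.2 to records where department = 'hr'
Step 3: Correct result = 827600.0
Step 4: Claimed result = 827650.0
Step 5: 827600.0 ≠ 827650.0
Conclusion: The claimed result is incorrect. The correct answer is 827600.0.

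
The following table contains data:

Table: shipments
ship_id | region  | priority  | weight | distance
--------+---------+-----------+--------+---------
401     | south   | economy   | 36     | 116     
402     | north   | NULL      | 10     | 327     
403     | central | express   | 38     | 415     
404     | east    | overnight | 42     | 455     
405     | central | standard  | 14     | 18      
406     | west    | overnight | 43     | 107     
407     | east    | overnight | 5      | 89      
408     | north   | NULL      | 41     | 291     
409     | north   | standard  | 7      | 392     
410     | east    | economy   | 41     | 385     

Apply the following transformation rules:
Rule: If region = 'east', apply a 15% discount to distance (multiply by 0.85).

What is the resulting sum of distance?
2455.65

Step 1: Records with region = 'east' have total distance = 929
Step 2: Apply multiplier: 929 × 0.85 = 789.65
Step 3: Other records total: 1666
Step 4: Final sum = 789.65 + 1666 = 2455.65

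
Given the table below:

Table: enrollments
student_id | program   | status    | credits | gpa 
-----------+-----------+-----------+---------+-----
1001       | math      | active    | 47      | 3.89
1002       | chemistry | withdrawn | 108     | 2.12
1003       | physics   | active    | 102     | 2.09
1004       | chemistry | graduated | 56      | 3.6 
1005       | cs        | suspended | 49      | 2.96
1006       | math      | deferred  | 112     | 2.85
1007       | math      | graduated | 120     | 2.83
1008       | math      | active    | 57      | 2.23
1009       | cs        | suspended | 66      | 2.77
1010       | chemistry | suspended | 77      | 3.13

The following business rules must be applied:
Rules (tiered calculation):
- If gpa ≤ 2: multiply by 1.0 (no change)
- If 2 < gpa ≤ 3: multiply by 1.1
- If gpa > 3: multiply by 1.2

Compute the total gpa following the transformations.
32.38

Step 1: Tier 1 (gpa ≤ 2): 0 records, sum = 0 × 1.0 = 0.0
Step 2: Tier 2 (2 < gpa ≤ 3): 7 records, sum = 17.85 × 1.1 = 19.64
Step 3: Tier 3 (gpa > 3): 3 records, sum = 10.62 × 1.2 = 12.74
Step 4: Final sum = 0.0 + 19.64 + 12.74 = 32.38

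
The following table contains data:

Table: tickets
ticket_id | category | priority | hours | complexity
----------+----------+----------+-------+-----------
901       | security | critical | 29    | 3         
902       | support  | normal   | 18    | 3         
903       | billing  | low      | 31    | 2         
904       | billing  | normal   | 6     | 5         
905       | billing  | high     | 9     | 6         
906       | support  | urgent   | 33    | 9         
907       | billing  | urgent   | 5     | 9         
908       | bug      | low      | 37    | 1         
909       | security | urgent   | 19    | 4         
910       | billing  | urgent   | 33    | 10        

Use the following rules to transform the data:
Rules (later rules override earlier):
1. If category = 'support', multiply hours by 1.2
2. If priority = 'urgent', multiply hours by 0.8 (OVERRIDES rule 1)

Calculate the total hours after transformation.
205.6

Step 1: Rule 2 takes priority for records with priority = 'urgent'
  - 4 records: 90 × 0.8 = 72.0
Step 2: Rule 1 applies to remaining records with category = 'support'
  - 1 records: 18 × 1.2 = 21.6
Step 3: Other records unchanged: 112
Step 4: Final sum = 72.0 + 21.6 + 112 = 205.6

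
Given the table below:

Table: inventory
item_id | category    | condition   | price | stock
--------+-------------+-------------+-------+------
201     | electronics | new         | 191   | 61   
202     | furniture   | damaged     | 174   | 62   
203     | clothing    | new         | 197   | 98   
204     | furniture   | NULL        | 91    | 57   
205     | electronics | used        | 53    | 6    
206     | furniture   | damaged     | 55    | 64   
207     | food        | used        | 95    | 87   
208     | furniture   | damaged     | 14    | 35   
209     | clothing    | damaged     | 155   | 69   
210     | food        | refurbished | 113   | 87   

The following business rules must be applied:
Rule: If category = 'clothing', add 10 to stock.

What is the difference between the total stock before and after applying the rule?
20

Step 1: Original sum of stock = 626
Step 2: 2 records have category = 'clothing'
Step 3: Each affected record changes by 10
Step 4: Total change = 2 × 10 = 20
Step 5: New sum = 626 + 20 = 646
Step 6: Difference = |646 - 626| = 20
        (Sum increased by 20)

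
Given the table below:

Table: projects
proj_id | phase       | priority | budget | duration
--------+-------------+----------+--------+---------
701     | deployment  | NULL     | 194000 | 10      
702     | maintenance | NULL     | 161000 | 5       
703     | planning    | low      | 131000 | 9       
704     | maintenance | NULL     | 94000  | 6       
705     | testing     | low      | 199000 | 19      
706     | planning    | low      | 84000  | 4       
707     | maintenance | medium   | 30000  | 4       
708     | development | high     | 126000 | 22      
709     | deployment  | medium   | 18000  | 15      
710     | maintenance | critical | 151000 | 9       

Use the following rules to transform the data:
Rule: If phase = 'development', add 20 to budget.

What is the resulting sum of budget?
1188020

Step 1: Count records where phase = 'development': 1
Step 2: Total bonus added: 1 × 20 = 20
Step 3: Original sum of budget: 1188000
Step 4: Final sum = 1188000 + 20 = 1188020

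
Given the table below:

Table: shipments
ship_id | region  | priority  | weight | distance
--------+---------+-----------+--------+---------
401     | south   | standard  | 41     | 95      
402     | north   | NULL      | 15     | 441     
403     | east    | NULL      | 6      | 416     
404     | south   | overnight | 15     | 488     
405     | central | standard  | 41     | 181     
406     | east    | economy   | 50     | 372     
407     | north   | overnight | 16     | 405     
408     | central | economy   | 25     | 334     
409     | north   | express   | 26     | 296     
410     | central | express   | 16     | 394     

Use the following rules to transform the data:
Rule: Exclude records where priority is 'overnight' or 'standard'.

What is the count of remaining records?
6

Step 1: Count records to exclude
  - 2 (overnight) + 2 (standard) = 4 records
Step 2: Total records: 10
Step 3: Remaining = 10 - 4 = 6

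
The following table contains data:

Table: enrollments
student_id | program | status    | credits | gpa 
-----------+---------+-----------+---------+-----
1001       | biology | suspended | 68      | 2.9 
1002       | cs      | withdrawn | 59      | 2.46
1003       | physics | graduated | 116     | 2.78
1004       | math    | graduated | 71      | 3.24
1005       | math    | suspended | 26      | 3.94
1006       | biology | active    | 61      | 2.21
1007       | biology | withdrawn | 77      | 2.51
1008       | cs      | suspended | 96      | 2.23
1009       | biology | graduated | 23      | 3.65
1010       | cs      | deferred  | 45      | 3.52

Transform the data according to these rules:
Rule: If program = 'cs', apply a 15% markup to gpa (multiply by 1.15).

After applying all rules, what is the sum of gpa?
30.67

Step 1: Records with program = 'cs' have total gpa = 8.21
Step 2: Apply multiplier: 8.21 × 1.15 = 9.44
Step 3: Other records total: 21.23
Step 4: Final sum = 9.44 + 21.23 = 30.67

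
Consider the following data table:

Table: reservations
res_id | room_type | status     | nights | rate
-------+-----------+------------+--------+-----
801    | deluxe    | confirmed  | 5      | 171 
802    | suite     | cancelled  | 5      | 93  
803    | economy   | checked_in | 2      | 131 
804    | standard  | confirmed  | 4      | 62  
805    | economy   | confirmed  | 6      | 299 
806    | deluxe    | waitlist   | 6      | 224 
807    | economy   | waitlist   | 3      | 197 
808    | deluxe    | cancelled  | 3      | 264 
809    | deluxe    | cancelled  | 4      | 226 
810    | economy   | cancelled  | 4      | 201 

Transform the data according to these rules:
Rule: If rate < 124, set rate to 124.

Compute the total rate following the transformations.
1961

Step 1: 2 records have rate < 124
Step 2: These records originally summed to 155
Step 3: After setting to minimum: 2 × 124 = 248
Step 4: Unaffected records sum: 1713
Step 5: Final sum = 248 + 1713 = 1961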